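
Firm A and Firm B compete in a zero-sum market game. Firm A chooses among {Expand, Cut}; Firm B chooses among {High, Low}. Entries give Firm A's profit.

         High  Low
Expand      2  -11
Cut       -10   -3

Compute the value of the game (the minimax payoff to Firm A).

-29/5

Row minima: Expand → -11, Cut → -10; maximin = -10.
Column maxima: High → 2, Low → -3; minimax = -3.
-10 ≠ -3, so there is no saddle point; optimal play is mixed.
Let Firm A play Expand with probability p. Expected payoff against High: 2p + (-10)(1−p) = 12p − 10; against Low: (-11)p + (-3)(1−p) = −8p − 3.
Setting these equal: 12p − 10 = −8p − 3 ⇒ 20p = 7 ⇒ p = 7/20, and the value is (12)·(7/20) − 10 = -29/5.
For Firm B: with q = P(High), equating Expand's and Cut's payoffs gives 13q − 11 = −7q − 3 ⇒ q = 2/5.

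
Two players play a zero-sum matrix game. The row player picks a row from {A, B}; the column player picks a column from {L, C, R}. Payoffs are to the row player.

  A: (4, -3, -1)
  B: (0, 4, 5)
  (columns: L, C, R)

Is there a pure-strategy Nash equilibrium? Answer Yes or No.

No

Row minima: A → -3, B → 0; maximin = 0.
Column maxima: L → 4, C → 4, R → 5; minimax = 4.
0 ≠ 4, so no pure-strategy equilibrium exists.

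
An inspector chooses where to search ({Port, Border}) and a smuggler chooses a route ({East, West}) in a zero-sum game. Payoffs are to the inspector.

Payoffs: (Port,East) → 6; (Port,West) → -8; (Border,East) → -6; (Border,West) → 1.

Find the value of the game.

-2

Row minima: Port → -8, Border → -6; maximin = -6.
Column maxima: East → 6, West → 1; minimax = 1.
-6 ≠ 1, so there is no saddle point; optimal play is mixed.
Let the inspector play Port with probability p. Expected payoff against East: 6p + (-6)(1−p) = 12p − 6; against West: (-8)p + 1(1−p) = −9p + 1.
Setting these equal: 12p − 6 = −9p + 1 ⇒ 21p = 7 ⇒ p = 1/3, and the value is (12)·(1/3) − 6 = -2.
For the smuggler: with q = P(East), equating Port's and Border's payoffs gives 14q − 8 = −7q + 1 ⇒ q = 3/7.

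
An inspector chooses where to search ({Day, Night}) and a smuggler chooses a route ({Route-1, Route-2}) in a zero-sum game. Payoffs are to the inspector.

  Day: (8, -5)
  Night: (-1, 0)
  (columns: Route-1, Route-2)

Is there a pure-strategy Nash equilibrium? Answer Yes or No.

Row minima: Day → -5, Night → -1; maximin = -1.
Column maxima: Route-1 → 8, Route-2 → 0; minimax = 0.
-1 ≠ 0, so no pure-strategy equilibrium exists.

No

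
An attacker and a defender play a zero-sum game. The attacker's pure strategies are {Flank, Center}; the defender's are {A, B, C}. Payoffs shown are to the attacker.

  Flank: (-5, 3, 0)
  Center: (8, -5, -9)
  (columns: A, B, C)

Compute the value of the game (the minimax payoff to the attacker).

Row minima: Flank → -5, Center → -9; maximin = -5.
Column maxima: A → 8, B → 3, C → 0; minimax = 0.
-5 ≠ 0, so there is no saddle point; optimal play is mixed.
B is strictly dominated by C (it gives the attacker strictly more in every row), so the defender never plays it.
On the remaining 2×2 (Flank, Center vs A, C):
Let the attacker play Flank with probability p. Expected payoff against A: (-5)p + 8(1−p) = −13p + 8; against C: 0p + (-9)(1−p) = 9p − 9.
Setting these equal: −13p + 8 = 9p − 9 ⇒ −22p = -17 ⇒ p = 17/22, and the value is (-13)·(17/22) + 8 = -45/22.
For the defender: with q = P(A), equating Flank's and Center's payoffs gives −5q = 17q − 9 ⇒ q = 9/22.

-45/22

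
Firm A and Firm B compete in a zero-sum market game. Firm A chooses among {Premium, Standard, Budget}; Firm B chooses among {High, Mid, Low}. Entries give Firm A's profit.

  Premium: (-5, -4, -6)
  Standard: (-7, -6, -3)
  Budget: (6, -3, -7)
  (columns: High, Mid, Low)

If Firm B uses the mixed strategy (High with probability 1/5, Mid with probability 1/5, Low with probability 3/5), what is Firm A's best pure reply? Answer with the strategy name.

Budget

Expected payoff of Premium: (1/5)·(-5) + (1/5)·(-4) + (3/5)·(-6) = -27/5.
Expected payoff of Standard: (1/5)·(-7) + (1/5)·(-6) + (3/5)·(-3) = -22/5.
Expected payoff of Budget: (1/5)·6 + (1/5)·(-3) + (3/5)·(-7) = -18/5.
The largest is -18/5, so Firm A's best response is Budget.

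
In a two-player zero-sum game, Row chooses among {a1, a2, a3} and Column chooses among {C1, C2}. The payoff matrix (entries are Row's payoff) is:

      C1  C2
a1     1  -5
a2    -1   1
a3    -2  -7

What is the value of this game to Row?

-1/2

Row minima: a1 → -5, a2 → -1, a3 → -7; maximin = -1.
Column maxima: C1 → 1, C2 → 1; minimax = 1.
-1 ≠ 1, so there is no saddle point; optimal play is mixed.
a3 is strictly dominated by a1, so Row never plays it.
On the remaining 2×2 (a1, a2 vs C1, C2):
Let Row play a1 with probability p. Expected payoff against C1: 1p + (-1)(1−p) = 2p − 1; against C2: (-5)p + 1(1−p) = −6p + 1.
Setting these equal: 2p − 1 = −6p + 1 ⇒ 8p = 2 ⇒ p = 1/4, and the value is (2)·(1/4) − 1 = -1/2.
For Column: with q = P(C1), equating a1's and a2's payoffs gives 6q − 5 = −2q + 1 ⇒ q = 3/4.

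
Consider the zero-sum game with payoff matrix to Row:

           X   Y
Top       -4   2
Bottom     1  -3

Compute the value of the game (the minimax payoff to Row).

-1

Row minima: Top → -4, Bottom → -3; maximin = -3.
Column maxima: X → 1, Y → 2; minimax = 1.
-3 ≠ 1, so there is no saddle point; optimal play is mixed.
Let Row play Top with probability p. Expected payoff against X: (-4)p + 1(1−p) = −5p + 1; against Y: 2p + (-3)(1−p) = 5p − 3.
Setting these equal: −5p + 1 = 5p − 3 ⇒ −10p = -4 ⇒ p = 2/5, and the value is (-5)·(2/5) + 1 = -1.
For Column: with q = P(X), equating Top's and Bottom's payoffs gives −6q + 2 = 4q − 3 ⇒ q = 1/2.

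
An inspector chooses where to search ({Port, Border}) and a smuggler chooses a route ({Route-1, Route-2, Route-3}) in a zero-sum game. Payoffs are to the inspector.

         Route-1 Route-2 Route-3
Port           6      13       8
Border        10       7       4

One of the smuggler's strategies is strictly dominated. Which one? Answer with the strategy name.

Route-2

Route-3 holds the inspector's payoff strictly below Route-2 in every row: 8 < 13, 4 < 7.
So Route-2 is strictly dominated for the smuggler.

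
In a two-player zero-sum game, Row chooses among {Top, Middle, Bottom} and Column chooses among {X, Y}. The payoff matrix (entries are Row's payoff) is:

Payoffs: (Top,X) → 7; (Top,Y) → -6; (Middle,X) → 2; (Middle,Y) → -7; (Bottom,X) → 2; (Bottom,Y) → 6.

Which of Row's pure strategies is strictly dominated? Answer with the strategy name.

Middle

Top gives a strictly higher payoff than Middle against every column: 7 > 2, -6 > -7.
So Middle is strictly dominated and Row never plays it.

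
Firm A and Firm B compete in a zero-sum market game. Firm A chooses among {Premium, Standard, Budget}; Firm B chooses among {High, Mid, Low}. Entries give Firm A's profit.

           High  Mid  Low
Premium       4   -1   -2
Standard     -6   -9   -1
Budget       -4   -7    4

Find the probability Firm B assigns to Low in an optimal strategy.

Row minima: Premium → -2, Standard → -9, Budget → -7; maximin = -2.
Column maxima: High → 4, Mid → -1, Low → 4; minimax = -1.
-2 ≠ -1, so there is no saddle point; optimal play is mixed.
Standard is strictly dominated by Budget, so Firm A never plays it.
High is strictly dominated by Mid (it gives Firm A strictly more in every row), so Firm B never plays it.
On the remaining 2×2 (Premium, Budget vs Mid, Low):
Let Firm A play Premium with probability p. Expected payoff against Mid: (-1)p + (-7)(1−p) = 6p − 7; against Low: (-2)p + 4(1−p) = −6p + 4.
Setting these equal: 6p − 7 = −6p + 4 ⇒ 12p = 11 ⇒ p = 11/12, and the value is (6)·(11/12) − 7 = -3/2.
For Firm B: with q = P(Mid), equating Premium's and Budget's payoffs gives q − 2 = −11q + 4 ⇒ q = 1/2.

1/2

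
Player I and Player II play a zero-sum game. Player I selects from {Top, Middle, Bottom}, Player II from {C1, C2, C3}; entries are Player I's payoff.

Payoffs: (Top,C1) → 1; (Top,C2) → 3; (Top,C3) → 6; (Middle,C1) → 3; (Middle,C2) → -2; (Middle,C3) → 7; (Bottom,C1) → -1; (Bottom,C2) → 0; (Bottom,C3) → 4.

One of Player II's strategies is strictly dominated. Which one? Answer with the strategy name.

C3

C1 holds Player I's payoff strictly below C3 in every row: 1 < 6, 3 < 7, -1 < 4.
So C3 is strictly dominated for Player II.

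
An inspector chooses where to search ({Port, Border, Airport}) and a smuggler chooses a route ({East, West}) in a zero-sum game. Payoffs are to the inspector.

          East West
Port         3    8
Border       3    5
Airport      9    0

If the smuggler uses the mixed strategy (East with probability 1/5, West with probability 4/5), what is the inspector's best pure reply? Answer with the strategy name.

Port

Expected payoff of Port: (1/5)·3 + (4/5)·8 = 7.
Expected payoff of Border: (1/5)·3 + (4/5)·5 = 23/5.
Expected payoff of Airport: (1/5)·9 + (4/5)·0 = 9/5.
The largest is 7, so the inspector's best response is Port.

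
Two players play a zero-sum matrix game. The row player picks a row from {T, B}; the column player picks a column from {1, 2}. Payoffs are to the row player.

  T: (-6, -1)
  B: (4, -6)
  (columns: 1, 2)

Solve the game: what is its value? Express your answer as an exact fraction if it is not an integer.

Row minima: T → -6, B → -6; maximin = -6.
Column maxima: 1 → 4, 2 → -1; minimax = -1.
-6 ≠ -1, so there is no saddle point; optimal play is mixed.
Let the row player play T with probability p. Expected payoff against 1: (-6)p + 4(1−p) = −10p + 4; against 2: (-1)p + (-6)(1−p) = 5p − 6.
Setting these equal: −10p + 4 = 5p − 6 ⇒ −15p = -10 ⇒ p = 2/3, and the value is (-10)·(2/3) + 4 = -8/3.
For the column player: with q = P(1), equating T's and B's payoffs gives −5q − 1 = 10q − 6 ⇒ q = 1/3.

-8/3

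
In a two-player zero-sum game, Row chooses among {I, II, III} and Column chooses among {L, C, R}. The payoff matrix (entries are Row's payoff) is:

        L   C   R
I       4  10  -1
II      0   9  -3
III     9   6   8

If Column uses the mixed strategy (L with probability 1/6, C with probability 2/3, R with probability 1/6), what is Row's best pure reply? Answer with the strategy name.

Expected payoff of I: (1/6)·4 + (2/3)·10 + (1/6)·(-1) = 43/6.
Expected payoff of II: (1/6)·0 + (2/3)·9 + (1/6)·(-3) = 11/2.
Expected payoff of III: (1/6)·9 + (2/3)·6 + (1/6)·8 = 41/6.
The largest is 43/6, so Row's best response is I.

I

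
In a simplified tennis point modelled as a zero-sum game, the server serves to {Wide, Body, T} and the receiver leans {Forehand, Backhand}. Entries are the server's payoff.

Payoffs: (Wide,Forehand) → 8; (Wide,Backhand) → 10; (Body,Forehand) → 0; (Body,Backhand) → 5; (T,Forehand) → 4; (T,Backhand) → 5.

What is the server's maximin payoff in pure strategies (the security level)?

8

Row minima: Wide → 8, Body → 0, T → 4.
The best of these is 8.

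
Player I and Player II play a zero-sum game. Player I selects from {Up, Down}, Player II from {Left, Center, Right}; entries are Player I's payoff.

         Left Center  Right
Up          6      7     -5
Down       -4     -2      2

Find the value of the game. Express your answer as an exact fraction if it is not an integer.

-8/17

Row minima: Up → -5, Down → -4; maximin = -4.
Column maxima: Left → 6, Center → 7, Right → 2; minimax = 2.
-4 ≠ 2, so there is no saddle point; optimal play is mixed.
Center is strictly dominated by Left (it gives Player I strictly more in every row), so Player II never plays it.
On the remaining 2×2 (Up, Down vs Left, Right):
Let Player I play Up with probability p. Expected payoff against Left: 6p + (-4)(1−p) = 10p − 4; against Right: (-5)p + 2(1−p) = −7p + 2.
Setting these equal: 10p − 4 = −7p + 2 ⇒ 17p = 6 ⇒ p = 6/17, and the value is (10)·(6/17) − 4 = -8/17.
For Player II: with q = P(Left), equating Up's and Down's payoffs gives 11q − 5 = −6q + 2 ⇒ q = 7/17.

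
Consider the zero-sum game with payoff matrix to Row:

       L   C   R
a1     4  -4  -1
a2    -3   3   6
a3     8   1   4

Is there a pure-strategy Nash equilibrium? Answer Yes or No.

Row minima: a1 → -4, a2 → -3, a3 → 1; maximin = 1.
Column maxima: L → 8, C → 3, R → 6; minimax = 3.
1 ≠ 3, so no pure-strategy equilibrium exists.

No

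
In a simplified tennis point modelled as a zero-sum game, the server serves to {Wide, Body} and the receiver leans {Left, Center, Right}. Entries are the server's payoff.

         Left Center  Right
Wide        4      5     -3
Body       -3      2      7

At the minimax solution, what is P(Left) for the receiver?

10/17

Row minima: Wide → -3, Body → -3; maximin = -3.
Column maxima: Left → 4, Center → 5, Right → 7; minimax = 4.
-3 ≠ 4, so there is no saddle point; optimal play is mixed.
Center is strictly dominated by Left (it gives the server strictly more in every row), so the receiver never plays it.
On the remaining 2×2 (Wide, Body vs Left, Right):
Let the server play Wide with probability p. Expected payoff against Left: 4p + (-3)(1−p) = 7p − 3; against Right: (-3)p + 7(1−p) = −10p + 7.
Setting these equal: 7p − 3 = −10p + 7 ⇒ 17p = 10 ⇒ p = 10/17, and the value is (7)·(10/17) − 3 = 19/17.
For the receiver: with q = P(Left), equating Wide's and Body's payoffs gives 7q − 3 = −10q + 7 ⇒ q = 10/17.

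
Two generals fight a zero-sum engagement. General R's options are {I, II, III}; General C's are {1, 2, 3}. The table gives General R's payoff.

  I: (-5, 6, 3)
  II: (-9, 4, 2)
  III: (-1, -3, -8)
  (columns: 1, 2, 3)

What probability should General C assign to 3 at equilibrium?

4/15

Row minima: I → -5, II → -9, III → -8; maximin = -5.
Column maxima: 1 → -1, 2 → 6, 3 → 3; minimax = -1.
-5 ≠ -1, so there is no saddle point; optimal play is mixed.
II is strictly dominated by I, so General R never plays it.
2 is strictly dominated by 3 (it gives General R strictly more in every row), so General C never plays it.
On the remaining 2×2 (I, III vs 1, 3):
Let General R play I with probability p. Expected payoff against 1: (-5)p + (-1)(1−p) = −4p − 1; against 3: 3p + (-8)(1−p) = 11p − 8.
Setting these equal: −4p − 1 = 11p − 8 ⇒ −15p = -7 ⇒ p = 7/15, and the value is (-4)·(7/15) − 1 = -43/15.
For General C: with q = P(1), equating I's and III's payoffs gives −8q + 3 = 7q − 8 ⇒ q = 11/15.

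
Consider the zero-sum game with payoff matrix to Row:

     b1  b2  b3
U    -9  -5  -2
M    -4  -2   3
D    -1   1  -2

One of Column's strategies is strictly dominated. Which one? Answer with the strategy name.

b2

b1 holds Row's payoff strictly below b2 in every row: -9 < -5, -4 < -2, -1 < 1.
So b2 is strictly dominated for Column.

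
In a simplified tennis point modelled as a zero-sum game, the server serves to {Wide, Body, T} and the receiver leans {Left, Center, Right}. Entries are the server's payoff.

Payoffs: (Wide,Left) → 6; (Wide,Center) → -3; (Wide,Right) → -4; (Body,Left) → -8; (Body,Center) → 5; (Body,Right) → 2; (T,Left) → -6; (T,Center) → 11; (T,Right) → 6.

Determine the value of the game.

Row minima: Wide → -4, Body → -8, T → -6; maximin = -4.
Column maxima: Left → 6, Center → 11, Right → 6; minimax = 6.
-4 ≠ 6, so there is no saddle point; optimal play is mixed.
Body is strictly dominated by T, so the server never plays it.
Center is strictly dominated by Right (it gives the server strictly more in every row), so the receiver never plays it.
On the remaining 2×2 (Wide, T vs Left, Right):
Let the server play Wide with probability p. Expected payoff against Left: 6p + (-6)(1−p) = 12p − 6; against Right: (-4)p + 6(1−p) = −10p + 6.
Setting these equal: 12p − 6 = −10p + 6 ⇒ 22p = 12 ⇒ p = 6/11, and the value is (12)·(6/11) − 6 = 6/11.
For the receiver: with q = P(Left), equating Wide's and T's payoffs gives 10q − 4 = −12q + 6 ⇒ q = 5/11.

6/11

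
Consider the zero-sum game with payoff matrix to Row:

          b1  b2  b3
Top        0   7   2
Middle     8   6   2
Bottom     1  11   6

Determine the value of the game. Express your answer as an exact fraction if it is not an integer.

Row minima: Top → 0, Middle → 2, Bottom → 1; maximin = 2.
Column maxima: b1 → 8, b2 → 11, b3 → 6; minimax = 6.
2 ≠ 6, so there is no saddle point; optimal play is mixed.
Top is strictly dominated by Bottom, so Row never plays it.
b2 is strictly dominated by b3 (it gives Row strictly more in every row), so Column never plays it.
On the remaining 2×2 (Middle, Bottom vs b1, b3):
Let Row play Middle with probability p. Expected payoff against b1: 8p + 1(1−p) = 7p + 1; against b3: 2p + 6(1−p) = −4p + 6.
Setting these equal: 7p + 1 = −4p + 6 ⇒ 11p = 5 ⇒ p = 5/11, and the value is (7)·(5/11) + 1 = 46/11.
For Column: with q = P(b1), equating Middle's and Bottom's payoffs gives 6q + 2 = −5q + 6 ⇒ q = 4/11.

46/11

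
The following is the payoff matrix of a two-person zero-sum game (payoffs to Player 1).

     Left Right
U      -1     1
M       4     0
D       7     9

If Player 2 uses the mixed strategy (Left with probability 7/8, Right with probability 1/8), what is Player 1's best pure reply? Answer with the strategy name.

D

Expected payoff of U: (7/8)·(-1) + (1/8)·1 = -3/4.
Expected payoff of M: (7/8)·4 + (1/8)·0 = 7/2.
Expected payoff of D: (7/8)·7 + (1/8)·9 = 29/4.
The largest is 29/4, so Player 1's best response is D.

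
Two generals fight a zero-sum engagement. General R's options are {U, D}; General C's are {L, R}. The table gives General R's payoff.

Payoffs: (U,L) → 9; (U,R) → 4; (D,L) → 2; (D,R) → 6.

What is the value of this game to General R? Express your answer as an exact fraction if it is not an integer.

Row minima: U → 4, D → 2; maximin = 4.
Column maxima: L → 9, R → 6; minimax = 6.
4 ≠ 6, so there is no saddle point; optimal play is mixed.
Let General R play U with probability p. Expected payoff against L: 9p + 2(1−p) = 7p + 2; against R: 4p + 6(1−p) = −2p + 6.
Setting these equal: 7p + 2 = −2p + 6 ⇒ 9p = 4 ⇒ p = 4/9, and the value is (7)·(4/9) + 2 = 46/9.
For General C: with q = P(L), equating U's and D's payoffs gives 5q + 4 = −4q + 6 ⇒ q = 2/9.

46/9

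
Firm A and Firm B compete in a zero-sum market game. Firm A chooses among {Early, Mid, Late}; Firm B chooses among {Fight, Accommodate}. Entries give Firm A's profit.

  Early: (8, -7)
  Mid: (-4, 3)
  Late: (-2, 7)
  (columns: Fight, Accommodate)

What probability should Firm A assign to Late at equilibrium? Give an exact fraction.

5/8

Row minima: Early → -7, Mid → -4, Late → -2; maximin = -2.
Column maxima: Fight → 8, Accommodate → 7; minimax = 7.
-2 ≠ 7, so there is no saddle point; optimal play is mixed.
Mid is strictly dominated by Late, so Firm A never plays it.
On the remaining 2×2 (Early, Late vs Fight, Accommodate):
Let Firm A play Early with probability p. Expected payoff against Fight: 8p + (-2)(1−p) = 10p − 2; against Accommodate: (-7)p + 7(1−p) = −14p + 7.
Setting these equal: 10p − 2 = −14p + 7 ⇒ 24p = 9 ⇒ p = 3/8, and the value is (10)·(3/8) − 2 = 7/4.
For Firm B: with q = P(Fight), equating Early's and Late's payoffs gives 15q − 7 = −9q + 7 ⇒ q = 7/12.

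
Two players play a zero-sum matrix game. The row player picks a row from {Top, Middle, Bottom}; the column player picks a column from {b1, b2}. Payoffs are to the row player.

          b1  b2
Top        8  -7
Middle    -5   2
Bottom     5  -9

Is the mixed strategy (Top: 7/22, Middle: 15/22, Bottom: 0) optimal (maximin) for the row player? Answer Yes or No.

Yes

Against b1 this mix gives (7/22)·8 + (15/22)·(-5) = -19/22.
Against b2 this mix gives (7/22)·(-7) + (15/22)·2 = -19/22.
All of the column player's active replies (b1, b2) yield -19/22, and no column does worse for the row player. The mix makes the column player indifferent and guarantees -19/22, so it is optimal.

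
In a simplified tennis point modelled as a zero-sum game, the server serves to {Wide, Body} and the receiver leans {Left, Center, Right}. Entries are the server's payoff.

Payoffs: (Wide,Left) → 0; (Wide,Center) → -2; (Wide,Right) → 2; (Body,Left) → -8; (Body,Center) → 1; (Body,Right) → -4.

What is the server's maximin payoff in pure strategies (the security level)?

-2

Row minima: Wide → -2, Body → -8.
The best of these is -2.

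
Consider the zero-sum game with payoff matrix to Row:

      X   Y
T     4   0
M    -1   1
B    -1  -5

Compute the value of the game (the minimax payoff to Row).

Row minima: T → 0, M → -1, B → -5; maximin = 0.
Column maxima: X → 4, Y → 1; minimax = 1.
0 ≠ 1, so there is no saddle point; optimal play is mixed.
B is strictly dominated by T, so Row never plays it.
On the remaining 2×2 (T, M vs X, Y):
Let Row play T with probability p. Expected payoff against X: 4p + (-1)(1−p) = 5p − 1; against Y: 0p + 1(1−p) = −p + 1.
Setting these equal: 5p − 1 = −p + 1 ⇒ 6p = 2 ⇒ p = 1/3, and the value is (5)·(1/3) − 1 = 2/3.
For Column: with q = P(X), equating T's and M's payoffs gives 4q = −2q + 1 ⇒ q = 1/6.

2/3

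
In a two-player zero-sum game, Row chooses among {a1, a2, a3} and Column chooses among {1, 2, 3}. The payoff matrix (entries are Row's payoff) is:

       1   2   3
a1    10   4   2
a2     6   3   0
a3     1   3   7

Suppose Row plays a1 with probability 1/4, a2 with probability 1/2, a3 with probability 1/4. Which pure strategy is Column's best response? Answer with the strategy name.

If Column plays 1, Row's expected payoff is (1/4)·10 + (1/2)·6 + (1/4)·1 = 23/4.
If Column plays 2, Row's expected payoff is (1/4)·4 + (1/2)·3 + (1/4)·3 = 13/4.
If Column plays 3, Row's expected payoff is (1/4)·2 + (1/2)·0 + (1/4)·7 = 9/4.
Column minimizes Row's payoff; the smallest is 9/4, so the best response is 3.

3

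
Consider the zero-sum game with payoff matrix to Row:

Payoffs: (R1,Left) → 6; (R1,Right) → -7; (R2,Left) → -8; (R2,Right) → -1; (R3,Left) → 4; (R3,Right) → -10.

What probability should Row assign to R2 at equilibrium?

Row minima: R1 → -7, R2 → -8, R3 → -10; maximin = -7.
Column maxima: Left → 6, Right → -1; minimax = -1.
-7 ≠ -1, so there is no saddle point; optimal play is mixed.
R3 is strictly dominated by R1, so Row never plays it.
On the remaining 2×2 (R1, R2 vs Left, Right):
Let Row play R1 with probability p. Expected payoff against Left: 6p + (-8)(1−p) = 14p − 8; against Right: (-7)p + (-1)(1−p) = −6p − 1.
Setting these equal: 14p − 8 = −6p − 1 ⇒ 20p = 7 ⇒ p = 7/20, and the value is (14)·(7/20) − 8 = -31/10.
For Column: with q = P(Left), equating R1's and R2's payoffs gives 13q − 7 = −7q − 1 ⇒ q = 3/10.

13/20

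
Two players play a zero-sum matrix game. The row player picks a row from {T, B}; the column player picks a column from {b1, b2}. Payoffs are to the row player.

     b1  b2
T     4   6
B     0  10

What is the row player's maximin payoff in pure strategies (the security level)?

4

Row minima: T → 4, B → 0.
The best of these is 4.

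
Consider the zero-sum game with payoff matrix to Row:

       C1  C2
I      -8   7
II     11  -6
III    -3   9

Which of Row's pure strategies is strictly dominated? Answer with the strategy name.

I

III gives a strictly higher payoff than I against every column: -3 > -8, 9 > 7.
So I is strictly dominated and Row never plays it.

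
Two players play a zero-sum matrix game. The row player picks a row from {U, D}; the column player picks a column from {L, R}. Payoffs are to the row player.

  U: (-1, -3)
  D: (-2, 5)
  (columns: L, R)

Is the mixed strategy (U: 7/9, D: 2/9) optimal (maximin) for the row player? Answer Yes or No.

Yes

Against L this mix gives (7/9)·(-1) + (2/9)·(-2) = -11/9.
Against R this mix gives (7/9)·(-3) + (2/9)·5 = -11/9.
All of the column player's active replies (L, R) yield -11/9, and no column does worse for the row player. The mix makes the column player indifferent and guarantees -11/9, so it is optimal.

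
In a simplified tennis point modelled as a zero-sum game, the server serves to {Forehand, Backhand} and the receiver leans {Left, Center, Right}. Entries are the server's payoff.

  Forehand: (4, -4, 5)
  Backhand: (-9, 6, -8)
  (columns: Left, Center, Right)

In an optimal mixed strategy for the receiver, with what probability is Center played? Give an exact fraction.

Row minima: Forehand → -4, Backhand → -9; maximin = -4.
Column maxima: Left → 4, Center → 6, Right → 5; minimax = 4.
-4 ≠ 4, so there is no saddle point; optimal play is mixed.
Right is strictly dominated by Left (it gives the server strictly more in every row), so the receiver never plays it.
On the remaining 2×2 (Forehand, Backhand vs Left, Center):
Let the server play Forehand with probability p. Expected payoff against Left: 4p + (-9)(1−p) = 13p − 9; against Center: (-4)p + 6(1−p) = −10p + 6.
Setting these equal: 13p − 9 = −10p + 6 ⇒ 23p = 15 ⇒ p = 15/23, and the value is (13)·(15/23) − 9 = -12/23.
For the receiver: with q = P(Left), equating Forehand's and Backhand's payoffs gives 8q − 4 = −15q + 6 ⇒ q = 10/23.

13/23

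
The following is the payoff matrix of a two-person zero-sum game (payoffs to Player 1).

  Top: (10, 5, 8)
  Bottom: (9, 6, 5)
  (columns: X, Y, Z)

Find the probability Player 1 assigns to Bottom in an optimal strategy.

3/4

Row minima: Top → 5, Bottom → 5; maximin = 5.
Column maxima: X → 10, Y → 6, Z → 8; minimax = 6.
5 ≠ 6, so there is no saddle point; optimal play is mixed.
X is strictly dominated by Y (it gives Player 1 strictly more in every row), so Player 2 never plays it.
On the remaining 2×2 (Top, Bottom vs Y, Z):
Let Player 1 play Top with probability p. Expected payoff against Y: 5p + 6(1−p) = −p + 6; against Z: 8p + 5(1−p) = 3p + 5.
Setting these equal: −p + 6 = 3p + 5 ⇒ −4p = -1 ⇒ p = 1/4, and the value is (-1)·(1/4) + 6 = 23/4.
For Player 2: with q = P(Y), equating Top's and Bottom's payoffs gives −3q + 8 = q + 5 ⇒ q = 3/4.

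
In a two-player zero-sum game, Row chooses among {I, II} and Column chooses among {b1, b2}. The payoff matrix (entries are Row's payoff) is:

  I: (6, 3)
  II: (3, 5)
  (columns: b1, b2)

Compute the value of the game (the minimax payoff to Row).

21/5

Row minima: I → 3, II → 3; maximin = 3.
Column maxima: b1 → 6, b2 → 5; minimax = 5.
3 ≠ 5, so there is no saddle point; optimal play is mixed.
Let Row play I with probability p. Expected payoff against b1: 6p + 3(1−p) = 3p + 3; against b2: 3p + 5(1−p) = −2p + 5.
Setting these equal: 3p + 3 = −2p + 5 ⇒ 5p = 2 ⇒ p = 2/5, and the value is (3)·(2/5) + 3 = 21/5.
For Column: with q = P(b1), equating I's and II's payoffs gives 3q + 3 = −2q + 5 ⇒ q = 2/5.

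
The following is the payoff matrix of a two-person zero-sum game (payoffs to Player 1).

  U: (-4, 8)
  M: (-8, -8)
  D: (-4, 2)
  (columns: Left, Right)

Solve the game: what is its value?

Row minima: U → -4, M → -8, D → -4; maximin = -4.
Column maxima: Left → -4, Right → 8; minimax = -4.
Since maximin = minimax = -4, there is a saddle point and the value is -4.

-4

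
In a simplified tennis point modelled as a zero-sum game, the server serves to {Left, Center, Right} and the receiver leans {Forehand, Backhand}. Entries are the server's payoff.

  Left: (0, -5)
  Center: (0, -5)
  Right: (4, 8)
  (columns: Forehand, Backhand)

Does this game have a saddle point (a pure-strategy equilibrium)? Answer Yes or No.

Yes

Row minima: Left → -5, Center → -5, Right → 4; maximin = 4.
Column maxima: Forehand → 4, Backhand → 8; minimax = 4.
maximin = minimax = 4, so a saddle point exists.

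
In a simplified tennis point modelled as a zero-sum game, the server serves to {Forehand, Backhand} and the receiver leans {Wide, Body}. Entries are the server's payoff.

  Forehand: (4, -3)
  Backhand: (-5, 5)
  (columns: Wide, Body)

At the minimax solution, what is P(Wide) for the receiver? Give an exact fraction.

8/17

Row minima: Forehand → -3, Backhand → -5; maximin = -3.
Column maxima: Wide → 4, Body → 5; minimax = 4.
-3 ≠ 4, so there is no saddle point; optimal play is mixed.
Let the server play Forehand with probability p. Expected payoff against Wide: 4p + (-5)(1−p) = 9p − 5; against Body: (-3)p + 5(1−p) = −8p + 5.
Setting these equal: 9p − 5 = −8p + 5 ⇒ 17p = 10 ⇒ p = 10/17, and the value is (9)·(10/17) − 5 = 5/17.
For the receiver: with q = P(Wide), equating Forehand's and Backhand's payoffs gives 7q − 3 = −10q + 5 ⇒ q = 8/17.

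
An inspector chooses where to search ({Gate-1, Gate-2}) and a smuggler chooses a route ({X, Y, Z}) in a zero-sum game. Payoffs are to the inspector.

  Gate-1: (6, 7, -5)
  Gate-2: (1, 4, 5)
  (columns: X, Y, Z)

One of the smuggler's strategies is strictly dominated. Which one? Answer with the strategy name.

X holds the inspector's payoff strictly below Y in every row: 6 < 7, 1 < 4.
So Y is strictly dominated for the smuggler.

Y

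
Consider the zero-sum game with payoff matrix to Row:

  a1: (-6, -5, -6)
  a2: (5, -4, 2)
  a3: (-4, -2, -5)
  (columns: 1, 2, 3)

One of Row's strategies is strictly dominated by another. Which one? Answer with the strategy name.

a1

a2 gives a strictly higher payoff than a1 against every column: 5 > -6, -4 > -5, 2 > -6.
So a1 is strictly dominated and Row never plays it.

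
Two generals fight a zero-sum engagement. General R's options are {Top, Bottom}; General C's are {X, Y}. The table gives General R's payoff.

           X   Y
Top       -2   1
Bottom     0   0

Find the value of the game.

Row minima: Top → -2, Bottom → 0; maximin = 0.
Column maxima: X → 0, Y → 1; minimax = 0.
Since maximin = minimax = 0, there is a saddle point and the value is 0.

0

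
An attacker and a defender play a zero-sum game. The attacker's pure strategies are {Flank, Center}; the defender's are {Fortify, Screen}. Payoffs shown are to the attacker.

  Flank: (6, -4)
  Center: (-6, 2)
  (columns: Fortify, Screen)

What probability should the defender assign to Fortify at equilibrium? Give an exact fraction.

1/3

Row minima: Flank → -4, Center → -6; maximin = -4.
Column maxima: Fortify → 6, Screen → 2; minimax = 2.
-4 ≠ 2, so there is no saddle point; optimal play is mixed.
Let the attacker play Flank with probability p. Expected payoff against Fortify: 6p + (-6)(1−p) = 12p − 6; against Screen: (-4)p + 2(1−p) = −6p + 2.
Setting these equal: 12p − 6 = −6p + 2 ⇒ 18p = 8 ⇒ p = 4/9, and the value is (12)·(4/9) − 6 = -2/3.
For the defender: with q = P(Fortify), equating Flank's and Center's payoffs gives 10q − 4 = −8q + 2 ⇒ q = 1/3.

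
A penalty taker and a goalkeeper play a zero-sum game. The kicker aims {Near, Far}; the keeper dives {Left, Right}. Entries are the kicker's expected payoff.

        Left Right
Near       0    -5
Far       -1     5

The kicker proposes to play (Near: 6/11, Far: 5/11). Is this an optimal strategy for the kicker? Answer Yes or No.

Against Left this mix gives (6/11)·0 + (5/11)·(-1) = -5/11.
Against Right this mix gives (6/11)·(-5) + (5/11)·5 = -5/11.
All of the keeper's active replies (Left, Right) yield -5/11, and no column does worse for the kicker. The mix makes the keeper indifferent and guarantees -5/11, so it is optimal.

Yes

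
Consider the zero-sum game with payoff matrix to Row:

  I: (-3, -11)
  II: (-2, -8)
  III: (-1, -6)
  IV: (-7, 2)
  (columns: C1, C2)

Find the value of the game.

Row minima: I → -11, II → -8, III → -6, IV → -7; maximin = -6.
Column maxima: C1 → -1, C2 → 2; minimax = -1.
-6 ≠ -1, so there is no saddle point; optimal play is mixed.
I is strictly dominated by II, so Row never plays it.
II is strictly dominated by III, so Row never plays it.
On the remaining 2×2 (III, IV vs C1, C2):
Let Row play III with probability p. Expected payoff against C1: (-1)p + (-7)(1−p) = 6p − 7; against C2: (-6)p + 2(1−p) = −8p + 2.
Setting these equal: 6p − 7 = −8p + 2 ⇒ 14p = 9 ⇒ p = 9/14, and the value is (6)·(9/14) − 7 = -22/7.
For Column: with q = P(C1), equating III's and IV's payoffs gives 5q − 6 = −9q + 2 ⇒ q = 4/7.

-22/7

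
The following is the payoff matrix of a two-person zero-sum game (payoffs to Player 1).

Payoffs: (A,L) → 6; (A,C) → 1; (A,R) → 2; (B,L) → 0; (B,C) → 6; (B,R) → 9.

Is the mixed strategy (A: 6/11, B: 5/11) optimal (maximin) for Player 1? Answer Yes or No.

Against L this mix gives (6/11)·6 + (5/11)·0 = 36/11.
Against C this mix gives (6/11)·1 + (5/11)·6 = 36/11.
Against R this mix gives (6/11)·2 + (5/11)·9 = 57/11.
All of Player 2's active replies (L, C) yield 36/11, and no column does worse for Player 1. The mix makes Player 2 indifferent and guarantees 36/11, so it is optimal.

Yes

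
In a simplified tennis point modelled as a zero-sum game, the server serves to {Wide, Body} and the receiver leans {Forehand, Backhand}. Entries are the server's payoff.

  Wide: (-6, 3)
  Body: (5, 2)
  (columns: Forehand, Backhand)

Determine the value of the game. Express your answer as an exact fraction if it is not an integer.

Row minima: Wide → -6, Body → 2; maximin = 2.
Column maxima: Forehand → 5, Backhand → 3; minimax = 3.
2 ≠ 3, so there is no saddle point; optimal play is mixed.
Let the server play Wide with probability p. Expected payoff against Forehand: (-6)p + 5(1−p) = −11p + 5; against Backhand: 3p + 2(1−p) = p + 2.
Setting these equal: −11p + 5 = p + 2 ⇒ −12p = -3 ⇒ p = 1/4, and the value is (-11)·(1/4) + 5 = 9/4.
For the receiver: with q = P(Forehand), equating Wide's and Body's payoffs gives −9q + 3 = 3q + 2 ⇒ q = 1/12.

9/4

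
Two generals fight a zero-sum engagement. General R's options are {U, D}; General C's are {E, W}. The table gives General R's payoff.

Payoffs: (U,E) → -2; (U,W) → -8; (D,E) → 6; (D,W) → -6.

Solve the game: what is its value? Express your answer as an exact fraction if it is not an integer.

-6

Row minima: U → -8, D → -6; maximin = -6.
Column maxima: E → 6, W → -6; minimax = -6.
Since maximin = minimax = -6, there is a saddle point and the value is -6.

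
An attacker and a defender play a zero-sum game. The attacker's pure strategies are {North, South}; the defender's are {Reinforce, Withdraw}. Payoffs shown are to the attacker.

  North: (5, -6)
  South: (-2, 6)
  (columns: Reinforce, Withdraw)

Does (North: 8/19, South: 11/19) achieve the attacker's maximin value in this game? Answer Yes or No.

Against Reinforce this mix gives (8/19)·5 + (11/19)·(-2) = 18/19.
Against Withdraw this mix gives (8/19)·(-6) + (11/19)·6 = 18/19.
All of the defender's active replies (Reinforce, Withdraw) yield 18/19, and no column does worse for the attacker. The mix makes the defender indifferent and guarantees 18/19, so it is optimal.

Yes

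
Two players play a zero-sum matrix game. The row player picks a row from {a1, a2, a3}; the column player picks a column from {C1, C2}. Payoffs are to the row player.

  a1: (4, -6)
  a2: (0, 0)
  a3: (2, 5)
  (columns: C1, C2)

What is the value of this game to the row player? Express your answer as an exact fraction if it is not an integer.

32/13

Row minima: a1 → -6, a2 → 0, a3 → 2; maximin = 2.
Column maxima: C1 → 4, C2 → 5; minimax = 4.
2 ≠ 4, so there is no saddle point; optimal play is mixed.
a2 is strictly dominated by a3, so the row player never plays it.
On the remaining 2×2 (a1, a3 vs C1, C2):
Let the row player play a1 with probability p. Expected payoff against C1: 4p + 2(1−p) = 2p + 2; against C2: (-6)p + 5(1−p) = −11p + 5.
Setting these equal: 2p + 2 = −11p + 5 ⇒ 13p = 3 ⇒ p = 3/13, and the value is (2)·(3/13) + 2 = 32/13.
For the column player: with q = P(C1), equating a1's and a3's payoffs gives 10q − 6 = −3q + 5 ⇒ q = 11/13.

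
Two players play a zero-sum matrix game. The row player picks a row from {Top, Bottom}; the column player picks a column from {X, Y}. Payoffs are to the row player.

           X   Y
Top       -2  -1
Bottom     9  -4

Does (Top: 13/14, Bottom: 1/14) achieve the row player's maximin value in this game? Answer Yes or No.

Yes

Against X this mix gives (13/14)·(-2) + (1/14)·9 = -17/14.
Against Y this mix gives (13/14)·(-1) + (1/14)·(-4) = -17/14.
All of the column player's active replies (X, Y) yield -17/14, and no column does worse for the row player. The mix makes the column player indifferent and guarantees -17/14, so it is optimal.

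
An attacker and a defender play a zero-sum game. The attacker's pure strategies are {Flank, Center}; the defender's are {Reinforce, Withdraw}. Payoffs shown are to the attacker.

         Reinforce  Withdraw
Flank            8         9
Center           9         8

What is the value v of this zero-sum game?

Row minima: Flank → 8, Center → 8; maximin = 8.
Column maxima: Reinforce → 9, Withdraw → 9; minimax = 9.
8 ≠ 9, so there is no saddle point; optimal play is mixed.
Let the attacker play Flank with probability p. Expected payoff against Reinforce: 8p + 9(1−p) = −p + 9; against Withdraw: 9p + 8(1−p) = p + 8.
Setting these equal: −p + 9 = p + 8 ⇒ −2p = -1 ⇒ p = 1/2, and the value is (-1)·(1/2) + 9 = 17/2.
For the defender: with q = P(Reinforce), equating Flank's and Center's payoffs gives −q + 9 = q + 8 ⇒ q = 1/2.

17/2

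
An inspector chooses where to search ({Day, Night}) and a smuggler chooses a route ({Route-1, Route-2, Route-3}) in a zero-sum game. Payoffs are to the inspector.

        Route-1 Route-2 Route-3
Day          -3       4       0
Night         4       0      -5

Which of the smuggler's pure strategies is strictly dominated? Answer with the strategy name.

Route-3 holds the inspector's payoff strictly below Route-2 in every row: 0 < 4, -5 < 0.
So Route-2 is strictly dominated for the smuggler.

Route-2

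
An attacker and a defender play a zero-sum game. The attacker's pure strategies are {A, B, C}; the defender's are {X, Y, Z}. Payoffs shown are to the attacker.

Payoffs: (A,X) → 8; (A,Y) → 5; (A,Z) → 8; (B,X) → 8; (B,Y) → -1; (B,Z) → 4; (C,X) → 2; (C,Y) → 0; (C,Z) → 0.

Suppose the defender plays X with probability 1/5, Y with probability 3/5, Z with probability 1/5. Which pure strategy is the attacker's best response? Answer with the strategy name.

A

Expected payoff of A: (1/5)·8 + (3/5)·5 + (1/5)·8 = 31/5.
Expected payoff of B: (1/5)·8 + (3/5)·(-1) + (1/5)·4 = 9/5.
Expected payoff of C: (1/5)·2 + (3/5)·0 + (1/5)·0 = 2/5.
The largest is 31/5, so the attacker's best response is A.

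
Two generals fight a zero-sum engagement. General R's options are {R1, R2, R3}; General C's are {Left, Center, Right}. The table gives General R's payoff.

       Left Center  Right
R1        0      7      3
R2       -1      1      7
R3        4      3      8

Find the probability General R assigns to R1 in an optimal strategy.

1/8

Row minima: R1 → 0, R2 → -1, R3 → 3; maximin = 3.
Column maxima: Left → 4, Center → 7, Right → 8; minimax = 4.
3 ≠ 4, so there is no saddle point; optimal play is mixed.
R2 is strictly dominated by R3, so General R never plays it.
Right is strictly dominated by Left (it gives General R strictly more in every row), so General C never plays it.
On the remaining 2×2 (R1, R3 vs Left, Center):
Let General R play R1 with probability p. Expected payoff against Left: 0p + 4(1−p) = −4p + 4; against Center: 7p + 3(1−p) = 4p + 3.
Setting these equal: −4p + 4 = 4p + 3 ⇒ −8p = -1 ⇒ p = 1/8, and the value is (-4)·(1/8) + 4 = 7/2.
For General C: with q = P(Left), equating R1's and R3's payoffs gives −7q + 7 = q + 3 ⇒ q = 1/2.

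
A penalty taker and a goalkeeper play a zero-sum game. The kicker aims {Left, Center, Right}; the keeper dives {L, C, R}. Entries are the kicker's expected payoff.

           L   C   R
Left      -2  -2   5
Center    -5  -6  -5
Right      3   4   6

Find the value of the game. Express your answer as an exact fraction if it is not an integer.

Row minima: Left → -2, Center → -6, Right → 3; maximin = 3.
Column maxima: L → 3, C → 4, R → 6; minimax = 3.
Since maximin = minimax = 3, there is a saddle point and the value is 3.

3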